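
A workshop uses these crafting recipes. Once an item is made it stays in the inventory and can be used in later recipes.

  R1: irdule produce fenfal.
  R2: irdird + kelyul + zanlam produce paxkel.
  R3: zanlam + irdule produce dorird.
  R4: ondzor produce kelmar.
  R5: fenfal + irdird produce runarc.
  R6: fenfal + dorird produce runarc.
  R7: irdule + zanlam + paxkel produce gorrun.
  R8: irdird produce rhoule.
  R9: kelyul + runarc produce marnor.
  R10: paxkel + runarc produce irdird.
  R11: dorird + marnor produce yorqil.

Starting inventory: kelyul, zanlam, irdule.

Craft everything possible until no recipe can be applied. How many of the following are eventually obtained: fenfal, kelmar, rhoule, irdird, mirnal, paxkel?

1

Using R1, irdule makes fenfal.
fenfal: reached.
kelmar would need ondzor (R4), but ondzor is never obtained.
rhoule would need irdird (R8), but irdird is never obtained.
irdird would need paxkel and runarc (R10), but paxkel is never obtained.
No rule produces mirnal, and it is not given.
paxkel would need irdird, kelyul, and zanlam (R2), but irdird is never obtained.
Reached: fenfal — 1 of the 6.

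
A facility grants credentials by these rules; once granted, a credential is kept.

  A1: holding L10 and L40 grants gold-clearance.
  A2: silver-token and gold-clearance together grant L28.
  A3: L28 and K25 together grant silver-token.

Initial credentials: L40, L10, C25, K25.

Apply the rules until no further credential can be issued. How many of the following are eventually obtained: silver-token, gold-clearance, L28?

Holding L10 and L40 grants gold-clearance (A1).
silver-token would need L28 and K25 (A3), but L28 is never granted.
gold-clearance: reached.
L28 would need silver-token and gold-clearance (A2), but silver-token is never granted.
Reached: gold-clearance — 1 of the 3.

1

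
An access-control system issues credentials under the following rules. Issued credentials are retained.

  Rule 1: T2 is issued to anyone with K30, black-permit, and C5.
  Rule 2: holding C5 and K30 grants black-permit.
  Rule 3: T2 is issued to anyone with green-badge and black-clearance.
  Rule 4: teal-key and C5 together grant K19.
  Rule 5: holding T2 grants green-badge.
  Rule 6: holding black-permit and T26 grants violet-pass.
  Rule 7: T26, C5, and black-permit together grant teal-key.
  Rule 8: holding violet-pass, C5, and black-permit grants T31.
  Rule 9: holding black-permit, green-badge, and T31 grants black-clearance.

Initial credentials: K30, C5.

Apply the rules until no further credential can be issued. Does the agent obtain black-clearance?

No

black-clearance would need black-permit, green-badge, and T31 (Rule 9), but T31 is never granted.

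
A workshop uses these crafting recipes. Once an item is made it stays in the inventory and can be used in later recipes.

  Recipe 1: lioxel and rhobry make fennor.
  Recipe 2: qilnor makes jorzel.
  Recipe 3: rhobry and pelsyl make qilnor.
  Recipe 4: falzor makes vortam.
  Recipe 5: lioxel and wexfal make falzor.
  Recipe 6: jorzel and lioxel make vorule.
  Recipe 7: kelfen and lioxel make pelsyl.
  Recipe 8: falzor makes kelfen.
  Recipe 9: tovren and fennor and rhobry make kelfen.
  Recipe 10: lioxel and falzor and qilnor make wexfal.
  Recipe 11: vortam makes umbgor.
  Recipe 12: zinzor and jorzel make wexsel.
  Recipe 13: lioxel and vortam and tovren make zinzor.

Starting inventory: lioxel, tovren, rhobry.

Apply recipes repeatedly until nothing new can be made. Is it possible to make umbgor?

No

umbgor would need vortam (Recipe 11), but vortam is never obtained.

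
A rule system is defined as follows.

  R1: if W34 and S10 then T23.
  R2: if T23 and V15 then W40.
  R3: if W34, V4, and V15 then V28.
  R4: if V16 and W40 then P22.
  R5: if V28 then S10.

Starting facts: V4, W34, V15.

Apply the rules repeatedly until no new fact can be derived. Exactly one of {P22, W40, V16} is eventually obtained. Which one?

W40

From W34, V4, and V15, R3 gives V28.
From V28, R5 gives S10.
From W34 and S10, R1 gives T23.
From T23 and V15, R2 gives W40.
P22 would need V16 and W40 (R4), but V16 is never established. No rule produces V16, and it is not given.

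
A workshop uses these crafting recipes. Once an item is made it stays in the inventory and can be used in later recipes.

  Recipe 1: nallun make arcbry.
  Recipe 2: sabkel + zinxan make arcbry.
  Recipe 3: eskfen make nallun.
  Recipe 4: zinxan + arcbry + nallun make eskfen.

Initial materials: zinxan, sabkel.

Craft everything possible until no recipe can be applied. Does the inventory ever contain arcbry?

Yes

sabkel + zinxan → arcbry (Recipe 2).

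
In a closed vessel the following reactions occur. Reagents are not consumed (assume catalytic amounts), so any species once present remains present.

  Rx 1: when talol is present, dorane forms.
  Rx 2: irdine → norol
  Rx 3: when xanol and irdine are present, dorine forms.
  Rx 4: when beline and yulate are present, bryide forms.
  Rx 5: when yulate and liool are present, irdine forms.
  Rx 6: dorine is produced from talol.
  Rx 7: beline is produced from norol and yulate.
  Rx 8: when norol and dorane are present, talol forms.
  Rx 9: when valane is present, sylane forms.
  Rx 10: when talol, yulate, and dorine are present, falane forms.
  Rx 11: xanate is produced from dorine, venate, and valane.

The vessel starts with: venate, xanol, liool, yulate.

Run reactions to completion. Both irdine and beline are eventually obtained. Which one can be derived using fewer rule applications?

irdine

irdine: yulate and liool present → irdine forms (Rx 5). [1 rule application]
beline: yulate and liool present → irdine forms (Rx 5). irdine present → norol forms (Rx 2). norol and yulate present → beline forms (Rx 7). [3 rule applications]
irdine needs fewer.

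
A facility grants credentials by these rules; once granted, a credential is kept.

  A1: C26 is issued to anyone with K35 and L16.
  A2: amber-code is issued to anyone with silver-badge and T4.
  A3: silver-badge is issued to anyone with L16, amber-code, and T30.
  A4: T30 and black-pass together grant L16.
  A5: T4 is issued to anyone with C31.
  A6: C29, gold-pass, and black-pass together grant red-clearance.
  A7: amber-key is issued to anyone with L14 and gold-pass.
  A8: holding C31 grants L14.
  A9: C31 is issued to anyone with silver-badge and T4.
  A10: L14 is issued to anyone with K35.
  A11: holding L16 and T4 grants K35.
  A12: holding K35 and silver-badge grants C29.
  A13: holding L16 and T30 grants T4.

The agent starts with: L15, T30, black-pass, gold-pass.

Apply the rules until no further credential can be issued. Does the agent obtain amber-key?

Yes

Holding T30 and black-pass grants L16 (A4).
Holding L16 and T30 grants T4 (A13).
Holding L16 and T4 grants K35 (A11).
Holding K35 grants L14 (A10).
Holding L14 and gold-pass grants amber-key (A7).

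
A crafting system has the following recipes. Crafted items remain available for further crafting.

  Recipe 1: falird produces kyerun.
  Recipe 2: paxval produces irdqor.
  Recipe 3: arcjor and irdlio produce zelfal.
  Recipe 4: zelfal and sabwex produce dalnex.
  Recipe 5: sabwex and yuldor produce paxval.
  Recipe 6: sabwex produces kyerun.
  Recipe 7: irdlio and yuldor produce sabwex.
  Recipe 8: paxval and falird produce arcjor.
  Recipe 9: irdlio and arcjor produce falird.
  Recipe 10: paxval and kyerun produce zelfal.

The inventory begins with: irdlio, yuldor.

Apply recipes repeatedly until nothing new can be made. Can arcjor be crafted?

arcjor would need paxval and falird (Recipe 8), but falird is never obtained.

No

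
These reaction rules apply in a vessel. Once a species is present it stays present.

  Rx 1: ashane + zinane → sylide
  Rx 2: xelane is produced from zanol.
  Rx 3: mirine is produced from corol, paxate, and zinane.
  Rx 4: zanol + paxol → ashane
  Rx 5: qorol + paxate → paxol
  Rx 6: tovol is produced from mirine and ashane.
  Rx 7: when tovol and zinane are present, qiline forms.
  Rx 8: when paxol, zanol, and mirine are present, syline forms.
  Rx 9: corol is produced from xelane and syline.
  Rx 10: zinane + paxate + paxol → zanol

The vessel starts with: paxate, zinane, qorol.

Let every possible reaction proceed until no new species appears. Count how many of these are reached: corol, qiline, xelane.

1

qorol and paxate present → paxol forms (Rx 5).
zinane, paxate, and paxol present → zanol forms (Rx 10).
zanol present → xelane forms (Rx 2).
corol would need xelane and syline (Rx 9), but syline never forms.
qiline would need tovol and zinane (Rx 7), but tovol never forms.
xelane: reached.
Reached: xelane — 1 of the 3.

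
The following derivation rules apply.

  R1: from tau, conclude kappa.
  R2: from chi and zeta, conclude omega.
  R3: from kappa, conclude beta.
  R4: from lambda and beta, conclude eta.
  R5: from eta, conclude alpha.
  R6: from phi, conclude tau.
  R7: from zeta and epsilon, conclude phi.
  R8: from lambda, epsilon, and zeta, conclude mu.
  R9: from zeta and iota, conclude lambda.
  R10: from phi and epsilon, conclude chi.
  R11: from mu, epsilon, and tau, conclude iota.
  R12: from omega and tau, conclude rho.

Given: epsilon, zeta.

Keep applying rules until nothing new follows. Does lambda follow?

lambda would need zeta and iota (R9), but iota is never established.

No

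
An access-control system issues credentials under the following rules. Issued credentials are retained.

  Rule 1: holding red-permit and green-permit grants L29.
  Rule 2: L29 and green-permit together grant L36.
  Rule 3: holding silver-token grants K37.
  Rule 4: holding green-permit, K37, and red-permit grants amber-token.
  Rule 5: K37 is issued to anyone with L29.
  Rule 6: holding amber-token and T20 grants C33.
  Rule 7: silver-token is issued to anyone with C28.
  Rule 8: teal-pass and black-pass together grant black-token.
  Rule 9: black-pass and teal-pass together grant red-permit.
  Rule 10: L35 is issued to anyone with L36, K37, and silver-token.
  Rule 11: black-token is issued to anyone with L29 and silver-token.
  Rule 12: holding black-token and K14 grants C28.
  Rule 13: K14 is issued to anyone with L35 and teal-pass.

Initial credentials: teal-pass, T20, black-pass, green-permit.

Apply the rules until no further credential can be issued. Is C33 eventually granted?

Yes

Holding black-pass and teal-pass grants red-permit (Rule 9).
Holding red-permit and green-permit grants L29 (Rule 1).
Holding L29 grants K37 (Rule 5).
Holding green-permit, K37, and red-permit grants amber-token (Rule 4).
Holding amber-token and T20 grants C33 (Rule 6).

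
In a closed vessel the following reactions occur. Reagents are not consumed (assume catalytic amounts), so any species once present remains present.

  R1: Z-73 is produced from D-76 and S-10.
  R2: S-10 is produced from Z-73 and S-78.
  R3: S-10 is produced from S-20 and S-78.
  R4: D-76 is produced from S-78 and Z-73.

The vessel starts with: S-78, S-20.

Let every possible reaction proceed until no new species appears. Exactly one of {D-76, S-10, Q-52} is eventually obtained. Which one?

S-20 and S-78 present → S-10 forms (R3).
D-76 would need S-78 and Z-73 (R4), but Z-73 never forms. No rule produces Q-52, and it is not given.

S-10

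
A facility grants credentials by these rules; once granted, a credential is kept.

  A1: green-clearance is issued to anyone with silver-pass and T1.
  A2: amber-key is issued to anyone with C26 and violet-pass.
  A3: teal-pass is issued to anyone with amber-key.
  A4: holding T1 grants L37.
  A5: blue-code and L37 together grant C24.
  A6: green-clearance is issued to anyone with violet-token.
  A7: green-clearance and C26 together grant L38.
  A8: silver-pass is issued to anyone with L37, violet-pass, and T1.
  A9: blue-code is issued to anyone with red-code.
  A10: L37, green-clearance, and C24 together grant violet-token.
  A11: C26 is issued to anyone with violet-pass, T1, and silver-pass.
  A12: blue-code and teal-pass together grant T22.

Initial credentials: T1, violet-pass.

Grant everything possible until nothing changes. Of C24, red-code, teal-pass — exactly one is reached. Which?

teal-pass

Holding T1 grants L37 (A4).
Holding L37, violet-pass, and T1 grants silver-pass (A8).
Holding violet-pass, T1, and silver-pass grants C26 (A11).
Holding C26 and violet-pass grants amber-key (A2).
Holding amber-key grants teal-pass (A3).
C24 would need blue-code and L37 (A5), but blue-code is never granted. No rule produces red-code, and it is not given.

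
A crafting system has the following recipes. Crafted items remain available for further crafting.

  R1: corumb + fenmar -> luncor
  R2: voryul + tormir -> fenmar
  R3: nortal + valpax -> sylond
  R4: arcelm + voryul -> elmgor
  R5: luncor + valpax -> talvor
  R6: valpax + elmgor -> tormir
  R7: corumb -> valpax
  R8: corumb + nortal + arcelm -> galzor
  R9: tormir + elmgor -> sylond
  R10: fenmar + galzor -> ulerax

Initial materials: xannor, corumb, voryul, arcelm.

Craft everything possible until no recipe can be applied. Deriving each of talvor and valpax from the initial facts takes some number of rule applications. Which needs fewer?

valpax: corumb -> valpax (R7). [1 rule application]
talvor: Using R7, corumb makes valpax. arcelm + voryul -> elmgor (R4). Using R6, valpax and elmgor make tormir. voryul + tormir -> fenmar (R2). Using R1, corumb and fenmar make luncor. luncor + valpax -> talvor (R5). [6 rule applications]
valpax needs fewer.

valpax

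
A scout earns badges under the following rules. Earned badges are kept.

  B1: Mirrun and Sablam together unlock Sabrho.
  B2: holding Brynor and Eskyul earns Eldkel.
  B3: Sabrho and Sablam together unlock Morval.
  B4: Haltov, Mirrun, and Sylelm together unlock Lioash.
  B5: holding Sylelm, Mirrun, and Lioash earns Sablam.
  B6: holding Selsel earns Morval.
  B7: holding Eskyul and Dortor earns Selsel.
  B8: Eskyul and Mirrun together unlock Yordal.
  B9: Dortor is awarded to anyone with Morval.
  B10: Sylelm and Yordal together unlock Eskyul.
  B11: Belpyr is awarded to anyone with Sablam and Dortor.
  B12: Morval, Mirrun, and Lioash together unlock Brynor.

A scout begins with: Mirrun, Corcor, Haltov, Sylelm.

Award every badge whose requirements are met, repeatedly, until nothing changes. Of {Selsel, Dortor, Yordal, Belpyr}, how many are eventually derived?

2

With Haltov, Mirrun, and Sylelm, Lioash is earned (B4).
With Sylelm, Mirrun, and Lioash, Sablam is earned (B5).
With Mirrun and Sablam, Sabrho is earned (B1).
With Sabrho and Sablam, Morval is earned (B3).
With Morval, Dortor is earned (B9).
With Sablam and Dortor, Belpyr is earned (B11).
Selsel would need Eskyul and Dortor (B7), but Eskyul is never earned.
Dortor: reached.
Yordal would need Eskyul and Mirrun (B8), but Eskyul is never earned.
Belpyr: reached.
Reached: Dortor and Belpyr — 2 of the 4.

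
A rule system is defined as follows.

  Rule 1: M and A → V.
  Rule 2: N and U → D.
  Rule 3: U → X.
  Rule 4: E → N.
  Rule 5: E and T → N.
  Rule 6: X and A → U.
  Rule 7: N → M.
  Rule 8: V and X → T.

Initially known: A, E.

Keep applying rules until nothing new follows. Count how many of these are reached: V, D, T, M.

2

From E, Rule 4 gives N.
N holds, so M follows (Rule 7).
From M and A, Rule 1 gives V.
V: reached.
D would need N and U (Rule 2), but U is never established.
T would need V and X (Rule 8), but X is never established.
M: reached.
Reached: V and M — 2 of the 4.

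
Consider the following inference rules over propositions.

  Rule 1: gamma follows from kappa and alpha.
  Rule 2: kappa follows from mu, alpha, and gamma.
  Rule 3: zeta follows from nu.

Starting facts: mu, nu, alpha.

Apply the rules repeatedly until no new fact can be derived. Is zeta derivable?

From nu, Rule 3 gives zeta.

Yes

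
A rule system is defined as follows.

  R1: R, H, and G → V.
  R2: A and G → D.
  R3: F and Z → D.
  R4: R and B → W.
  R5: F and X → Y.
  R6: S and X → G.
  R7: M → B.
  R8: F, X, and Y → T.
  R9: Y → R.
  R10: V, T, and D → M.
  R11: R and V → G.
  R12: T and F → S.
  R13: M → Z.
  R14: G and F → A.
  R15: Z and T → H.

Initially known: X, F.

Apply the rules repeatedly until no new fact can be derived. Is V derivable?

V would need R, H, and G (R1), but H is never established.

No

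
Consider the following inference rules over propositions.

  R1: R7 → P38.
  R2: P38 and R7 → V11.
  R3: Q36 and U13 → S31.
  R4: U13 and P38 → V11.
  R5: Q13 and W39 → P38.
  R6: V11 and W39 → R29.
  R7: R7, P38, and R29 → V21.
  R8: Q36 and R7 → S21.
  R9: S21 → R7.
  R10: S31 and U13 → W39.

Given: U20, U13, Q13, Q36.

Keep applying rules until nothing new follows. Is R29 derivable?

Yes

Q36 and U13 hold, so S31 follows (R3).
From S31 and U13, R10 gives W39.
Q13 and W39 hold, so P38 follows (R5).
U13 and P38 hold, so V11 follows (R4).
From V11 and W39, R6 gives R29.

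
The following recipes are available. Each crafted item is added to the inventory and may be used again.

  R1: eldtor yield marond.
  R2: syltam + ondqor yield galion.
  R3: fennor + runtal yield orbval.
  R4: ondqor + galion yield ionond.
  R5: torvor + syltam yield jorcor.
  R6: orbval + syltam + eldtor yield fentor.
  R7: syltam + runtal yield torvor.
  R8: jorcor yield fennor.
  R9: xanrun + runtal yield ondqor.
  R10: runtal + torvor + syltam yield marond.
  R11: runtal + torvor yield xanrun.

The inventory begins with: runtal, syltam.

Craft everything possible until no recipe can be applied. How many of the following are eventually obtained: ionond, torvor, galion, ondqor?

4

syltam + runtal → torvor (R7).
runtal + torvor → xanrun (R11).
xanrun + runtal → ondqor (R9).
syltam + ondqor → galion (R2).
Using R4, ondqor and galion make ionond.
ionond: reached.
torvor: reached.
galion: reached.
ondqor: reached.
All 4 are reached.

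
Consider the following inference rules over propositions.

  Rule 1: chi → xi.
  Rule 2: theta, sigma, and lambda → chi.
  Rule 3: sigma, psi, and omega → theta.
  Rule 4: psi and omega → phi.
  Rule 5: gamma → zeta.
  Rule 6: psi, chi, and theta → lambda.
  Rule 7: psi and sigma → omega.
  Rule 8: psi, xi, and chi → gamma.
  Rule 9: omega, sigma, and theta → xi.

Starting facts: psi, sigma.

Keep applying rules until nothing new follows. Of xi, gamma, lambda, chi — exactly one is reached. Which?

xi

psi and sigma hold, so omega follows (Rule 7).
sigma, psi, and omega hold, so theta follows (Rule 3).
omega, sigma, and theta hold, so xi follows (Rule 9).
chi would need theta, sigma, and lambda (Rule 2), but lambda is never established. lambda would need psi, chi, and theta (Rule 6), but chi is never established. gamma would need psi, xi, and chi (Rule 8), but chi is never established.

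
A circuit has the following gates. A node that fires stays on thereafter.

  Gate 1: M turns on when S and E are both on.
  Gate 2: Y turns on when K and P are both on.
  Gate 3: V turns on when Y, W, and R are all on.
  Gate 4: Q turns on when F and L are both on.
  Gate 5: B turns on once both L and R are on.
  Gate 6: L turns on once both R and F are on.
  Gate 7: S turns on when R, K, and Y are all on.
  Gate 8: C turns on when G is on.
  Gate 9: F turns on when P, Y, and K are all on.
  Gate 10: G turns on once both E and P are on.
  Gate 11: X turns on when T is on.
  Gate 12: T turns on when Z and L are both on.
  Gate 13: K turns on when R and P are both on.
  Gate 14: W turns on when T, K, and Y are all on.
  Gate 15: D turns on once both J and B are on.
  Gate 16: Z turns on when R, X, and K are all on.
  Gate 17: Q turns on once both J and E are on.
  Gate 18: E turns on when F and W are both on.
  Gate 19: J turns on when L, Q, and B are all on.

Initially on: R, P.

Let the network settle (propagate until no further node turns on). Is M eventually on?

M would need S and E (Gate 1), but E never turns on.

No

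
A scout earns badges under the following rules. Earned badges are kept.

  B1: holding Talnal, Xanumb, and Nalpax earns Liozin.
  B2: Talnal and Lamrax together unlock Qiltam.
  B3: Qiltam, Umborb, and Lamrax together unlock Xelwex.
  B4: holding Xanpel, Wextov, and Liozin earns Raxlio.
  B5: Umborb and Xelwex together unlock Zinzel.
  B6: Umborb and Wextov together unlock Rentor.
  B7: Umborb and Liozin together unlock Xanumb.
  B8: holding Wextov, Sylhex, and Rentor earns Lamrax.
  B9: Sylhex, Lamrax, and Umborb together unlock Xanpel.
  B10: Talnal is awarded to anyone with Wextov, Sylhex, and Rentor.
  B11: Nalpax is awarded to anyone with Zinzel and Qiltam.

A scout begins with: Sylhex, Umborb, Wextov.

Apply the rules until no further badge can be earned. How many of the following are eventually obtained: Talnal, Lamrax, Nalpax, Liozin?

3

With Umborb and Wextov, Rentor is earned (B6).
With Wextov, Sylhex, and Rentor, Talnal is earned (B10).
With Wextov, Sylhex, and Rentor, Lamrax is earned (B8).
With Talnal and Lamrax, Qiltam is earned (B2).
With Qiltam, Umborb, and Lamrax, Xelwex is earned (B3).
With Umborb and Xelwex, Zinzel is earned (B5).
With Zinzel and Qiltam, Nalpax is earned (B11).
Talnal: reached.
Lamrax: reached.
Nalpax: reached.
Liozin would need Talnal, Xanumb, and Nalpax (B1), but Xanumb is never earned.
Reached: Talnal, Lamrax, and Nalpax — 3 of the 4.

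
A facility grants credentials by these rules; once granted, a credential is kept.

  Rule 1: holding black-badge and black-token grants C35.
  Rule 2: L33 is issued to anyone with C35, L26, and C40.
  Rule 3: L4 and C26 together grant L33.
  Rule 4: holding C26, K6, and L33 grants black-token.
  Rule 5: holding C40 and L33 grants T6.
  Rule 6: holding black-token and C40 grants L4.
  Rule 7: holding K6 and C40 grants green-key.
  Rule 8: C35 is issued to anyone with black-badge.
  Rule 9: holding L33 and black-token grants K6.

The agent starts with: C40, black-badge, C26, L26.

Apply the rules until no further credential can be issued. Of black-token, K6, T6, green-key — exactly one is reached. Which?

Holding black-badge grants C35 (Rule 8).
Holding C35, L26, and C40 grants L33 (Rule 2).
Holding C40 and L33 grants T6 (Rule 5).
black-token would need C26, K6, and L33 (Rule 4), but K6 is never granted. K6 would need L33 and black-token (Rule 9), but black-token is never granted. green-key would need K6 and C40 (Rule 7), but K6 is never granted.

T6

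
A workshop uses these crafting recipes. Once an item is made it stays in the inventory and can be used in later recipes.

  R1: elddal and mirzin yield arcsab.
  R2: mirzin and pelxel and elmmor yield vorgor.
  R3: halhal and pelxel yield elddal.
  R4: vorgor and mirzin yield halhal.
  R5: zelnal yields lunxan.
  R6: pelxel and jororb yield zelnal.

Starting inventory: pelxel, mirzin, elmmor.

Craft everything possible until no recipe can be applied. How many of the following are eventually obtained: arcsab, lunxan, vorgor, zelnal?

2

Using R2, mirzin, pelxel, and elmmor make vorgor.
Using R4, vorgor and mirzin make halhal.
halhal and pelxel → elddal (R3).
Using R1, elddal and mirzin make arcsab.
arcsab: reached.
lunxan would need zelnal (R5), but zelnal is never obtained.
vorgor: reached.
zelnal would need pelxel and jororb (R6), but jororb is never obtained.
Reached: arcsab and vorgor — 2 of the 4.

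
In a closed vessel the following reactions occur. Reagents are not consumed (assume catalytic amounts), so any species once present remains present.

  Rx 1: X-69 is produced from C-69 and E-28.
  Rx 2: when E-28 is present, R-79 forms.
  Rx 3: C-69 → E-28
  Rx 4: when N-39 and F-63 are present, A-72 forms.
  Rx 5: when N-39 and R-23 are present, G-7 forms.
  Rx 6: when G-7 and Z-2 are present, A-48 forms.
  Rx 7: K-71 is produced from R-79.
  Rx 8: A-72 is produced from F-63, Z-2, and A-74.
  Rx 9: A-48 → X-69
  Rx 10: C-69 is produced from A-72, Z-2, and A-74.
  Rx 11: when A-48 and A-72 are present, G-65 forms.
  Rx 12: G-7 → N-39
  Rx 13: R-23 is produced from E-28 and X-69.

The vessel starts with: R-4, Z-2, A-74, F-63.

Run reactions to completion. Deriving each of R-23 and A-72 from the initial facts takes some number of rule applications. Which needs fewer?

A-72

A-72: F-63, Z-2, and A-74 present → A-72 forms (Rx 8). [1 rule application]
R-23: F-63, Z-2, and A-74 present → A-72 forms (Rx 8). A-72, Z-2, and A-74 present → C-69 forms (Rx 10). C-69 present → E-28 forms (Rx 3). C-69 and E-28 present → X-69 forms (Rx 1). E-28 and X-69 present → R-23 forms (Rx 13). [5 rule applications]
A-72 needs fewer.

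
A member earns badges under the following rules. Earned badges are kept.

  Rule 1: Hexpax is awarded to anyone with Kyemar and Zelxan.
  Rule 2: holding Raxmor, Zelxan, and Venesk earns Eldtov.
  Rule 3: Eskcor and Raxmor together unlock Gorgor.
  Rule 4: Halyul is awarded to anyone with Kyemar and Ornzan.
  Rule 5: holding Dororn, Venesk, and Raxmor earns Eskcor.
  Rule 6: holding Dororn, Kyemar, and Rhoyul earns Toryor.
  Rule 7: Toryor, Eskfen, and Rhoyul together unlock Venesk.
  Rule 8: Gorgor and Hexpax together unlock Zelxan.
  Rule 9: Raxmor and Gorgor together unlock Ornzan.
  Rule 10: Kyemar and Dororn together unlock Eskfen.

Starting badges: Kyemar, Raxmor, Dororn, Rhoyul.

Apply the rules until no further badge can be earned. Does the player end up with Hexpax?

Hexpax would need Kyemar and Zelxan (Rule 1), but Zelxan is never earned.

No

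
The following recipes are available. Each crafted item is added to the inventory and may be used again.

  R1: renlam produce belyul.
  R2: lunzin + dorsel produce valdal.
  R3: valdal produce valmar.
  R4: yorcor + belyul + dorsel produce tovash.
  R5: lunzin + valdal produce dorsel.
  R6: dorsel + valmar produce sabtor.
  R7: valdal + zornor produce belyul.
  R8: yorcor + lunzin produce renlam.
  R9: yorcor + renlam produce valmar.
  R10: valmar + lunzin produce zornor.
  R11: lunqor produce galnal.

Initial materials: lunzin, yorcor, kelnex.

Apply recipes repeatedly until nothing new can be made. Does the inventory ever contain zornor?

Using R8, yorcor and lunzin make renlam.
Using R9, yorcor and renlam make valmar.
Using R10, valmar and lunzin make zornor.

Yes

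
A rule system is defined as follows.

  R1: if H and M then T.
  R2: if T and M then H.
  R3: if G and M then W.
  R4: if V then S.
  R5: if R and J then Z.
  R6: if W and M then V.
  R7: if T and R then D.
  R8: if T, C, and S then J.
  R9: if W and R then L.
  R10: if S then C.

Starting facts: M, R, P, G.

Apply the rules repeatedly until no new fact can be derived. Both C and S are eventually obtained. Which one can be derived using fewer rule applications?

S

S: From G and M, R3 gives W. From W and M, R6 gives V. V holds, so S follows (R4). [3 rule applications]
C: From G and M, R3 gives W. From W and M, R6 gives V. From V, R4 gives S. From S, R10 gives C. [4 rule applications]
S needs fewer.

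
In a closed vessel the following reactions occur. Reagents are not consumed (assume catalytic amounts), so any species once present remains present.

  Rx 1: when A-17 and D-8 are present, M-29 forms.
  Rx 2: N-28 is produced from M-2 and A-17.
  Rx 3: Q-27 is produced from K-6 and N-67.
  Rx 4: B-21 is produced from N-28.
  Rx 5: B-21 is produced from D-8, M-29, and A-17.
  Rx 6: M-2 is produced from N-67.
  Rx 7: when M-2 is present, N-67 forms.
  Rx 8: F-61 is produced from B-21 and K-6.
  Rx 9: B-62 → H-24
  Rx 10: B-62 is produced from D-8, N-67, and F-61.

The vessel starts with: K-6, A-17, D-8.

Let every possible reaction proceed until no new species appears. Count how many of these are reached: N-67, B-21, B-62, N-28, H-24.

A-17 and D-8 present → M-29 forms (Rx 1).
D-8, M-29, and A-17 present → B-21 forms (Rx 5).
N-67 would need M-2 (Rx 7), but M-2 never forms.
B-21: reached.
B-62 would need D-8, N-67, and F-61 (Rx 10), but N-67 never forms.
N-28 would need M-2 and A-17 (Rx 2), but M-2 never forms.
H-24 would need B-62 (Rx 9), but B-62 never forms.
Reached: B-21 — 1 of the 5.

1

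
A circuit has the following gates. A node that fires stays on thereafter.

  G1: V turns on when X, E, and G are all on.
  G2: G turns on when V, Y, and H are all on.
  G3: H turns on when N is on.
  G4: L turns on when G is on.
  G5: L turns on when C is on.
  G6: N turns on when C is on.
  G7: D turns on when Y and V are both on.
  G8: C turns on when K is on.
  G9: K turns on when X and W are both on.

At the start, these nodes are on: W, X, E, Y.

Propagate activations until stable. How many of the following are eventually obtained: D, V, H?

1

X and W are on, so K turns on (G9).
G8: K on → C on.
G6: C on → N on.
N is on, so H turns on (G3).
D would need Y and V (G7), but V never turns on.
V would need X, E, and G (G1), but G never turns on.
H: reached.
Reached: H — 1 of the 3.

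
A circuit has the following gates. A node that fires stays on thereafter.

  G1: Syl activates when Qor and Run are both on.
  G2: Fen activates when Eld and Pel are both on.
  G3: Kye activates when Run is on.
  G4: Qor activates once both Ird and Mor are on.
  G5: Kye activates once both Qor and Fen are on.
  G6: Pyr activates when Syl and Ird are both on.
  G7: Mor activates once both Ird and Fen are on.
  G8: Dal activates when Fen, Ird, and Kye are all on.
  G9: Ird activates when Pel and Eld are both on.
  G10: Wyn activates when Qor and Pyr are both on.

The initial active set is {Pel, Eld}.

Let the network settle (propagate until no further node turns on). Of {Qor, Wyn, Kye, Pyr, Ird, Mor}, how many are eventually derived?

G9: Pel and Eld on → Ird on.
G2: Eld and Pel on → Fen on.
G7: Ird and Fen on → Mor on.
G4: Ird and Mor on → Qor on.
G5: Qor and Fen on → Kye on.
Qor: reached.
Wyn would need Qor and Pyr (G10), but Pyr never turns on.
Kye: reached.
Pyr would need Syl and Ird (G6), but Syl never turns on.
Ird: reached.
Mor: reached.
Reached: Qor, Kye, Ird, and Mor — 4 of the 6.

4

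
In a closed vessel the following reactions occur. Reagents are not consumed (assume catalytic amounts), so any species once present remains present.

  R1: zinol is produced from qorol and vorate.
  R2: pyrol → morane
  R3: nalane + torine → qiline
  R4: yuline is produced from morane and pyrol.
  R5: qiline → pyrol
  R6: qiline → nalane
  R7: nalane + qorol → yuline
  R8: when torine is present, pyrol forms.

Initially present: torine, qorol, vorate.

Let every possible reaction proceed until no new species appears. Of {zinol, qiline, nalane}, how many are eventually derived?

1

qorol and vorate present → zinol forms (R1).
zinol: reached.
qiline would need nalane and torine (R3), but nalane never forms.
nalane would need qiline (R6), but qiline never forms.
Reached: zinol — 1 of the 3.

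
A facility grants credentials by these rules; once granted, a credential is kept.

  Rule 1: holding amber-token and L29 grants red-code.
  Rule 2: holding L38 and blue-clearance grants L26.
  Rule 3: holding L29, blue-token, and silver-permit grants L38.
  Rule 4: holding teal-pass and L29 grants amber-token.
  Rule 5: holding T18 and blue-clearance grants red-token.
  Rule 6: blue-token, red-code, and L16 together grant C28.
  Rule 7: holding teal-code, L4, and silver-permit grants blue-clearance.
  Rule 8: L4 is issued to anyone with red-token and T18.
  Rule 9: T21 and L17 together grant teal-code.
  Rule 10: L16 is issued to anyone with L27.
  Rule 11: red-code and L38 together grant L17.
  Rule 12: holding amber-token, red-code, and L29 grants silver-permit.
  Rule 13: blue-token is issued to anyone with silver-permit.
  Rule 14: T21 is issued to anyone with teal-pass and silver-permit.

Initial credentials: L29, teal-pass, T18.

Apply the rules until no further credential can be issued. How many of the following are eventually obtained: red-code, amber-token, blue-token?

3

Holding teal-pass and L29 grants amber-token (Rule 4).
Holding amber-token and L29 grants red-code (Rule 1).
Holding amber-token, red-code, and L29 grants silver-permit (Rule 12).
Holding silver-permit grants blue-token (Rule 13).
red-code: reached.
amber-token: reached.
blue-token: reached.
All 3 are reached.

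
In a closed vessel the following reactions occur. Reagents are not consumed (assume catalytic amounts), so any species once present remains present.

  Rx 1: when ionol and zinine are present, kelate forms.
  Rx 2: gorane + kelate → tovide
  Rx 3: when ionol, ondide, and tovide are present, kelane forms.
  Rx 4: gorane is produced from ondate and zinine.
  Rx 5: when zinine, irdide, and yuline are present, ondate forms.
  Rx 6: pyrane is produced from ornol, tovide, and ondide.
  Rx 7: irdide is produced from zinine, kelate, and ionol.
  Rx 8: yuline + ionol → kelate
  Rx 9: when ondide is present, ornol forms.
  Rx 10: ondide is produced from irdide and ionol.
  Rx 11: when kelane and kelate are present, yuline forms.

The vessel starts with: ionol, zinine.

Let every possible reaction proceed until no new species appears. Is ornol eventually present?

Yes

ionol and zinine present → kelate forms (Rx 1).
zinine, kelate, and ionol present → irdide forms (Rx 7).
irdide and ionol present → ondide forms (Rx 10).
ondide present → ornol forms (Rx 9).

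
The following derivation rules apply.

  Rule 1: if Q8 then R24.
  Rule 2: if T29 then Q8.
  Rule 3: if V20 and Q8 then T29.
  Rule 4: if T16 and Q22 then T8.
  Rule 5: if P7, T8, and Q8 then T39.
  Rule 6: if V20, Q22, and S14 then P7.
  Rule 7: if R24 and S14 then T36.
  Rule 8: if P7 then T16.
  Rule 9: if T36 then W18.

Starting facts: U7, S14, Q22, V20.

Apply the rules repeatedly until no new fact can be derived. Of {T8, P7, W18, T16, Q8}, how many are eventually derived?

From V20, Q22, and S14, Rule 6 gives P7.
P7 holds, so T16 follows (Rule 8).
From T16 and Q22, Rule 4 gives T8.
T8: reached.
P7: reached.
W18 would need T36 (Rule 9), but T36 is never established.
T16: reached.
Q8 would need T29 (Rule 2), but T29 is never established.
Reached: T8, P7, and T16 — 3 of the 5.

3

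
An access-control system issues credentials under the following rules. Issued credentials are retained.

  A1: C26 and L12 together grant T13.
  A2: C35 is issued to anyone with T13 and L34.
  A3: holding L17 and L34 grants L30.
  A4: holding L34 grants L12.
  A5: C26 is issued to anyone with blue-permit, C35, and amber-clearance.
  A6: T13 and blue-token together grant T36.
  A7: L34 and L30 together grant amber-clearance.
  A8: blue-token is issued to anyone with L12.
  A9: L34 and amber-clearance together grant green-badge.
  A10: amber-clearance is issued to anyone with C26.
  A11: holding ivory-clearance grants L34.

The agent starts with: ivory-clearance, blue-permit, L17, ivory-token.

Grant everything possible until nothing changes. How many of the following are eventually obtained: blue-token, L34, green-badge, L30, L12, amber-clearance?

6

Holding ivory-clearance grants L34 (A11).
Holding L17 and L34 grants L30 (A3).
Holding L34 grants L12 (A4).
Holding L34 and L30 grants amber-clearance (A7).
Holding L12 grants blue-token (A8).
Holding L34 and amber-clearance grants green-badge (A9).
blue-token: reached.
L34: reached.
green-badge: reached.
L30: reached.
L12: reached.
amber-clearance: reached.
All 6 are reached.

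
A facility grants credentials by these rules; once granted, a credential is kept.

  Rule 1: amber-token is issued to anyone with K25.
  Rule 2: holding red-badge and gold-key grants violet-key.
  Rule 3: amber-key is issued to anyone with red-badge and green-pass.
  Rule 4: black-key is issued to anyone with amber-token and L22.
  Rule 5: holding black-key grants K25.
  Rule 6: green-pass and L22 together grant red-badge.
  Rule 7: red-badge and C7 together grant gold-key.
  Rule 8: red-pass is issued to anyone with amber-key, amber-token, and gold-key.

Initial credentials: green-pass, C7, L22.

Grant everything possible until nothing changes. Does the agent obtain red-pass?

No

red-pass would need amber-key, amber-token, and gold-key (Rule 8), but amber-token is never granted.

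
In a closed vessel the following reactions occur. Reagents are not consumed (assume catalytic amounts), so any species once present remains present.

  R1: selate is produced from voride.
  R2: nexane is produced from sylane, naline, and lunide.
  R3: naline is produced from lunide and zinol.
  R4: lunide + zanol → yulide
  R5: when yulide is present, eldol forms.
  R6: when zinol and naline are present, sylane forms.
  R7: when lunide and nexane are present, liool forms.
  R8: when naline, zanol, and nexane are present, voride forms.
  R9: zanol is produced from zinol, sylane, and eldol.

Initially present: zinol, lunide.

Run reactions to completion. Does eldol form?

eldol would need yulide (R5), but yulide never forms.

No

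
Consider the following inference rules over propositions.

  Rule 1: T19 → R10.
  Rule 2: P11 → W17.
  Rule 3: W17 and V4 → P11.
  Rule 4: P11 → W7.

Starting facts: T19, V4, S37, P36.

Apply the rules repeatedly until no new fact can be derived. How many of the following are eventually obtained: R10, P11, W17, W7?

From T19, Rule 1 gives R10.
R10: reached.
P11 would need W17 and V4 (Rule 3), but W17 is never established.
W17 would need P11 (Rule 2), but P11 is never established.
W7 would need P11 (Rule 4), but P11 is never established.
Reached: R10 — 1 of the 4.

1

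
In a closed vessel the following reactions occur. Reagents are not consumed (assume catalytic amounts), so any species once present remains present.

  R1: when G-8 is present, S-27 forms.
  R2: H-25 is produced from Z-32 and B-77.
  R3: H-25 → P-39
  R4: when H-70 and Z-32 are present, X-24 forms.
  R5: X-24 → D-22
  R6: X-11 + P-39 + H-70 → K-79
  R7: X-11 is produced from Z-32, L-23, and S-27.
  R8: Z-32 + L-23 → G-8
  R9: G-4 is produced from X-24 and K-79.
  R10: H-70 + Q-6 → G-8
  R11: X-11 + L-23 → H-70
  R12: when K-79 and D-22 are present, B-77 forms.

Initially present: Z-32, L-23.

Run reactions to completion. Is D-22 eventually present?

Z-32 and L-23 present → G-8 forms (R8).
G-8 present → S-27 forms (R1).
Z-32, L-23, and S-27 present → X-11 forms (R7).
X-11 and L-23 present → H-70 forms (R11).
H-70 and Z-32 present → X-24 forms (R4).
X-24 present → D-22 forms (R5).

Yes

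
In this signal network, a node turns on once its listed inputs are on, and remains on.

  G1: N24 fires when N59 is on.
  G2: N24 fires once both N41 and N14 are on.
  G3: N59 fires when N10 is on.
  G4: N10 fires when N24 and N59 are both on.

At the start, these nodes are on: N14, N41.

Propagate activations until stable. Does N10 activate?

N10 would need N24 and N59 (G4), but N59 never turns on.

No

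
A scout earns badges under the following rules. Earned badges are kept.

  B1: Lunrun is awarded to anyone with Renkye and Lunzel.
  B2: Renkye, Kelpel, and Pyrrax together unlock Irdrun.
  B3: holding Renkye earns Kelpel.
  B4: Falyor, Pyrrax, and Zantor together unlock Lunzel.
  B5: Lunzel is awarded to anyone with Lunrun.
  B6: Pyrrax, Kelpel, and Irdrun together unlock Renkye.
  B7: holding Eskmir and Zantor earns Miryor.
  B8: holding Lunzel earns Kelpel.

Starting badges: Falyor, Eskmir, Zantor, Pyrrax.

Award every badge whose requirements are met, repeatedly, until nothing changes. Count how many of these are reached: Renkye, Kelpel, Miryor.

2

With Falyor, Pyrrax, and Zantor, Lunzel is earned (B4).
With Eskmir and Zantor, Miryor is earned (B7).
With Lunzel, Kelpel is earned (B8).
Renkye would need Pyrrax, Kelpel, and Irdrun (B6), but Irdrun is never earned.
Kelpel: reached.
Miryor: reached.
Reached: Kelpel and Miryor — 2 of the 3.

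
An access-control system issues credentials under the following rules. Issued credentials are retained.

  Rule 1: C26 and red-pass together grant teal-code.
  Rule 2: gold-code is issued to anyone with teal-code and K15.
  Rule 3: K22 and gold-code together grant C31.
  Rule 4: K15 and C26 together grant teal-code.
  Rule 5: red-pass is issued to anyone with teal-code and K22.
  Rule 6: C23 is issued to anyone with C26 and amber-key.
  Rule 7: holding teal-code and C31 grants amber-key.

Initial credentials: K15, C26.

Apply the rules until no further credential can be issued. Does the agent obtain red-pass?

red-pass would need teal-code and K22 (Rule 5), but K22 is never granted.

No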